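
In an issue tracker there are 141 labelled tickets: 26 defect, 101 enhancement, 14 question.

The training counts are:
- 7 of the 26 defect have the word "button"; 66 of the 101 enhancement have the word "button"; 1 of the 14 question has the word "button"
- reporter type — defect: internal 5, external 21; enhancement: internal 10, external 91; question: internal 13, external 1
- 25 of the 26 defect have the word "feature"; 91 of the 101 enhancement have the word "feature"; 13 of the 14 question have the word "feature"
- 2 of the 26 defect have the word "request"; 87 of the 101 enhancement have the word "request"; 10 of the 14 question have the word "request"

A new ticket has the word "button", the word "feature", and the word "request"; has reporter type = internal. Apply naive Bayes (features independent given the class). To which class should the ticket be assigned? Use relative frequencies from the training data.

defect: (26/141) × (7/26) × (5/26) × (25/26) × (2/26) ≈ 0.000706153
enhancement: (101/141) × (66/101) × (10/101) × (91/101) × (87/101) ≈ 0.0359684
question: (14/141) × (1/14) × (13/14) × (13/14) × (10/14) ≈ 0.00436801
Highest score → enhancement.

enhancement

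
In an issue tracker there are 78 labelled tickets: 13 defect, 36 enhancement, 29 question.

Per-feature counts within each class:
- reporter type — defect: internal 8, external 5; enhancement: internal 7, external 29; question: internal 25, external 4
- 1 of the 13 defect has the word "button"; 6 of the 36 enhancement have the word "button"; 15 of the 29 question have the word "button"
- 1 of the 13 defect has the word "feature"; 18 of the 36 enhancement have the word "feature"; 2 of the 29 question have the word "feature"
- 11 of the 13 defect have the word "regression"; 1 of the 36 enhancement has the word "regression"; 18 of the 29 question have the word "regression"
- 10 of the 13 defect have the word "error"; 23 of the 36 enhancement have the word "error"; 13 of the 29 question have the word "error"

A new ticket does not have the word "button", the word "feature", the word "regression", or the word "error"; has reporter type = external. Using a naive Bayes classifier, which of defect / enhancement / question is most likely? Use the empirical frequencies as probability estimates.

defect: (13/78) × (5/13) × (12/13) × (12/13) × (2/13) × (3/13) ≈ 0.00193917
enhancement: (36/78) × (29/36) × (30/36) × (18/36) × (35/36) × (13/36) ≈ 0.0543874
question: (29/78) × (4/29) × (14/29) × (27/29) × (11/29) × (16/29) ≈ 0.00482367
Highest score → enhancement.

enhancement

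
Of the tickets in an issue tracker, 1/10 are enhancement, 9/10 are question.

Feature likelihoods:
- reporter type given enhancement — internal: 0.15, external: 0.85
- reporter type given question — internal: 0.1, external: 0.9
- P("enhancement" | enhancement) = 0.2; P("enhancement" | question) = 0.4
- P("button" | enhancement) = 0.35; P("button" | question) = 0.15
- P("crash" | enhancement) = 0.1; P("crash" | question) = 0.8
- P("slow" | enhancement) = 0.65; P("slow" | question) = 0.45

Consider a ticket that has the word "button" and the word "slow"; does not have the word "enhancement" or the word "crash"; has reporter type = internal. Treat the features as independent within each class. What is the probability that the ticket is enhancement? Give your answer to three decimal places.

enhancement: 0.1 × 0.15 × (1−0.2) × 0.35 × (1−0.1) × 0.65 = 0.002457
question: 0.9 × 0.1 × (1−0.4) × 0.15 × (1−0.8) × 0.45 = 0.000729
P(enhancement | x) = 0.002457 / 0.003186 ≈ 0.771

0.771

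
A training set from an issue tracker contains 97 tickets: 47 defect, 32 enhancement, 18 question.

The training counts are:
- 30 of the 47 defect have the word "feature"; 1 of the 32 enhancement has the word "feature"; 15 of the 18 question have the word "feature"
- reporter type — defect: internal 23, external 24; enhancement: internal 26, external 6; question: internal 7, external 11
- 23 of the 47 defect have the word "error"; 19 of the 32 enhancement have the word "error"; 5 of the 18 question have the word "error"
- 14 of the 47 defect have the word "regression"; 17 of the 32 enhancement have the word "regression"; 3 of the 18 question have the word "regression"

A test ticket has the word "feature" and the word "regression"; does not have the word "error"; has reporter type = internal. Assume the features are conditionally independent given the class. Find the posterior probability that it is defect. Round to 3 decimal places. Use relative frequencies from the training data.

defect: (47/97) × (30/47) × (23/47) × (24/47) × (14/47) ≈ 0.0230209
enhancement: (32/97) × (1/32) × (26/32) × (13/32) × (17/32) ≈ 0.00180777
question: (18/97) × (15/18) × (7/18) × (13/18) × (3/18) ≈ 0.00723877
P(defect | x) = 0.0230209 / 0.03206744 ≈ 0.718

0.718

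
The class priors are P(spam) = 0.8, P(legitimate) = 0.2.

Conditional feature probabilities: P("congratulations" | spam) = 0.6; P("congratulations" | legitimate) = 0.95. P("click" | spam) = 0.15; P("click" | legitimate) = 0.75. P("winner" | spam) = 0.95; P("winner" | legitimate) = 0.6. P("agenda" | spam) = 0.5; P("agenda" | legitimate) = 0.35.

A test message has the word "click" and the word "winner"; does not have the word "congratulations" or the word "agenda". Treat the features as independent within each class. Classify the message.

spam: 0.8 × (1−0.6) × 0.15 × 0.95 × (1−0.5) = 0.0228
legitimate: 0.2 × (1−0.95) × 0.75 × 0.6 × (1−0.35) = 0.002925
Highest score → spam.

spam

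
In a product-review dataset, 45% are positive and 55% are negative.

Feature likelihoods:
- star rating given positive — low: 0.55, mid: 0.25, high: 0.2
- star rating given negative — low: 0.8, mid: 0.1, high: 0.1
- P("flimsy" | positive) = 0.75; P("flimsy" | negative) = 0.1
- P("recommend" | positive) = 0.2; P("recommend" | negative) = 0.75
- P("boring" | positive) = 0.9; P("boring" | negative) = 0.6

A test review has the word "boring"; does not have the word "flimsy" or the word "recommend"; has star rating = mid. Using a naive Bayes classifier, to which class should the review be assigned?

positive: 0.45 × 0.25 × (1−0.75) × (1−0.2) × 0.9 = 0.02025
negative: 0.55 × 0.1 × (1−0.1) × (1−0.75) × 0.6 = 0.007425
Highest score → positive.

positive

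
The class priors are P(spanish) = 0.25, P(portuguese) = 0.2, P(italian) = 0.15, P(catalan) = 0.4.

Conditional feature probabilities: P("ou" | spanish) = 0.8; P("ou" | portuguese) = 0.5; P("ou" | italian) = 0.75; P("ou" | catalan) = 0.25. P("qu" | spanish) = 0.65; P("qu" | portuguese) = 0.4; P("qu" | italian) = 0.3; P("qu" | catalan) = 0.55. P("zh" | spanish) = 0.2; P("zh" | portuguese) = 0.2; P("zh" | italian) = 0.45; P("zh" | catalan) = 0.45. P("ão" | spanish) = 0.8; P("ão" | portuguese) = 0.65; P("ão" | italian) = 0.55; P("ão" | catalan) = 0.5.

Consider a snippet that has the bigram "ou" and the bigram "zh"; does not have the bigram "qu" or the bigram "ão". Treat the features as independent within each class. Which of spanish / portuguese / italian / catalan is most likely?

italian

spanish: 0.25 × 0.8 × (1−0.65) × 0.2 × (1−0.8) = 0.0028
portuguese: 0.2 × 0.5 × (1−0.4) × 0.2 × (1−0.65) = 0.0042
italian: 0.15 × 0.75 × (1−0.3) × 0.45 × (1−0.55) = 0.015946875
catalan: 0.4 × 0.25 × (1−0.55) × 0.45 × (1−0.5) = 0.010125
Highest score → italian.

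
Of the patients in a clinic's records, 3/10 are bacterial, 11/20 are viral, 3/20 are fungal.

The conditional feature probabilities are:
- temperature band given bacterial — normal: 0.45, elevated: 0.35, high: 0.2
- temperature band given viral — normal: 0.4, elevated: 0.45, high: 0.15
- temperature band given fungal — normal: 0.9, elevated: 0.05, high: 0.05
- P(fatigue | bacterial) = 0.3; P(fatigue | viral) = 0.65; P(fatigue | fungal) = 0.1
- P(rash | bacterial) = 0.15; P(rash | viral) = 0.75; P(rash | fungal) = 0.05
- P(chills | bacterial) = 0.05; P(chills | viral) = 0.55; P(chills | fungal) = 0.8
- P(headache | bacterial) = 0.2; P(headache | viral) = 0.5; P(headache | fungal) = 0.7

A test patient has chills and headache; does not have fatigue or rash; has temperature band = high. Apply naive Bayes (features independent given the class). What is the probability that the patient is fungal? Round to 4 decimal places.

0.6052

bacterial: 0.3 × 0.2 × (1−0.3) × (1−0.15) × 0.05 × 0.2 = 0.000357
viral: 0.55 × 0.15 × (1−0.65) × (1−0.75) × 0.55 × 0.5 = 0.00198515625
fungal: 0.15 × 0.05 × (1−0.1) × (1−0.05) × 0.8 × 0.7 = 0.003591
P(fungal | x) = 0.003591 / 0.00593315625 ≈ 0.6052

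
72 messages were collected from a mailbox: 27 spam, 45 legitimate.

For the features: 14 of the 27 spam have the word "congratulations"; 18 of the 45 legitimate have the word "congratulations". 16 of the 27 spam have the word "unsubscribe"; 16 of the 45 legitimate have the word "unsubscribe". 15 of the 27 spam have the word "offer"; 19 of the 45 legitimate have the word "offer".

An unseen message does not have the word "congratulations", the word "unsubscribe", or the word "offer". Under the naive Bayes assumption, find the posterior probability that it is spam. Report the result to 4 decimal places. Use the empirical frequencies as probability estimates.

spam: (27/72) × (13/27) × (11/27) × (12/27) ≈ 0.0326932
legitimate: (45/72) × (27/45) × (29/45) × (26/45) ≈ 0.13963
P(spam | x) = 0.0326932 / 0.1723232 ≈ 0.1897

0.1897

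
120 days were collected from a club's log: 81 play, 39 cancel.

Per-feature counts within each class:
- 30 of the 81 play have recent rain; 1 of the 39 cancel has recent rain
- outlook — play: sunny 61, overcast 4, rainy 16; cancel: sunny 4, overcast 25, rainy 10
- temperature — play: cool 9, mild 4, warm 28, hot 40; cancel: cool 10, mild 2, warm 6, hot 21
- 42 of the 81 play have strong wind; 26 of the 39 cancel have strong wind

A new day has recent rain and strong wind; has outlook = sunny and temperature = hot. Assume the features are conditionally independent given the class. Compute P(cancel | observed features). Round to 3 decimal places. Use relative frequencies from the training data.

play: (81/120) × (30/81) × (61/81) × (40/81) × (42/81) ≈ 0.0482085
cancel: (39/120) × (1/39) × (4/39) × (21/39) × (26/39) ≈ 0.000306816
P(cancel | x) = 0.000306816 / 0.048515316 ≈ 0.006

0.006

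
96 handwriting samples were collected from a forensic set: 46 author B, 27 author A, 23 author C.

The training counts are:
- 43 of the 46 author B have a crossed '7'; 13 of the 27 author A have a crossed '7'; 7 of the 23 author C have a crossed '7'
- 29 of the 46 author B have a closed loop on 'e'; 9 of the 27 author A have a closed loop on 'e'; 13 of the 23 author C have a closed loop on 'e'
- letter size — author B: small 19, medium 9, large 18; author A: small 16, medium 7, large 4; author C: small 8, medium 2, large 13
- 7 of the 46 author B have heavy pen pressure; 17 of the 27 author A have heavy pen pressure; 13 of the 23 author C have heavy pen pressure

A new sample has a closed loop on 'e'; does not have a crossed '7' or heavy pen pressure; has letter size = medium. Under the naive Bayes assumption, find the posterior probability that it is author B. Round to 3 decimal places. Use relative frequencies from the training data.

author B: (46/96) × (3/46) × (29/46) × (9/46) × (39/46) ≈ 0.003268
author A: (27/96) × (14/27) × (9/27) × (7/27) × (10/27) ≈ 0.00466773
author C: (23/96) × (16/23) × (13/23) × (2/23) × (10/23) ≈ 0.00356155
P(author B | x) = 0.003268 / 0.01149728 ≈ 0.284

0.284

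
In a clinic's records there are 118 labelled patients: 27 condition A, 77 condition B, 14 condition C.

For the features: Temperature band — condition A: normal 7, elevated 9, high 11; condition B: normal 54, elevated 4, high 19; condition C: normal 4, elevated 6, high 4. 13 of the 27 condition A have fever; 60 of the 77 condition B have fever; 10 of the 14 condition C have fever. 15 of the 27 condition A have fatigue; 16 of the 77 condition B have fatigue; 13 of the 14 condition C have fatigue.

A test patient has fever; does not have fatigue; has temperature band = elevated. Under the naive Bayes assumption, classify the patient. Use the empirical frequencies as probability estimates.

condition B

condition A: (27/118) × (9/27) × (13/27) × (12/27) ≈ 0.0163214
condition B: (77/118) × (4/77) × (60/77) × (61/77) ≈ 0.0209256
condition C: (14/118) × (6/14) × (10/14) × (1/14) ≈ 0.00259426
Highest score → condition B.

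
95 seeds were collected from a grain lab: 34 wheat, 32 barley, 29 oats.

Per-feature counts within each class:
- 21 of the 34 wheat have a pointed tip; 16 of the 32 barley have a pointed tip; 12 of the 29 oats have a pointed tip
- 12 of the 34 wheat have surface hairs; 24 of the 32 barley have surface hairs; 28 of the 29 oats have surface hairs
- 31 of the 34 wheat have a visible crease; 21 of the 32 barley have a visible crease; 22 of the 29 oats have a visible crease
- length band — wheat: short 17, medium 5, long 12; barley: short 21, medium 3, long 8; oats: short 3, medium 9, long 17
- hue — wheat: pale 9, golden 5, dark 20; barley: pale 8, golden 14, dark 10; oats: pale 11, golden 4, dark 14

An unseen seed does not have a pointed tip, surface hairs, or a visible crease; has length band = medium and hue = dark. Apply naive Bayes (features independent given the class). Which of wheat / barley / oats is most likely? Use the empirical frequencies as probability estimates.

wheat

wheat: (34/95) × (13/34) × (22/34) × (3/34) × (5/34) × (20/34) ≈ 0.000675846
barley: (32/95) × (16/32) × (8/32) × (11/32) × (3/32) × (10/32) ≈ 0.000424034
oats: (29/95) × (17/29) × (1/29) × (7/29) × (9/29) × (14/29) ≈ 0.000223153
Highest score → wheat.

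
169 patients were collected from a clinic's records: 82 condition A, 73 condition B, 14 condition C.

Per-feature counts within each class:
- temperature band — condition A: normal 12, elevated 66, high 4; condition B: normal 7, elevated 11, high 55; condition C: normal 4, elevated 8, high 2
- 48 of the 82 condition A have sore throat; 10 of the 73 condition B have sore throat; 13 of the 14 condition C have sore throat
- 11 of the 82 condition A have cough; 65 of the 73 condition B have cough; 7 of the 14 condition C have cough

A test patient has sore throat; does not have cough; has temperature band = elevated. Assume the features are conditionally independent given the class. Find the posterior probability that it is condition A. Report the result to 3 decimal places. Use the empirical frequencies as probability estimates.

0.896

condition A: (82/169) × (66/82) × (48/82) × (71/82) ≈ 0.197938
condition B: (73/169) × (11/73) × (10/73) × (8/73) ≈ 0.000977125
condition C: (14/169) × (8/14) × (13/14) × (7/14) ≈ 0.021978
P(condition A | x) = 0.197938 / 0.220893125 ≈ 0.896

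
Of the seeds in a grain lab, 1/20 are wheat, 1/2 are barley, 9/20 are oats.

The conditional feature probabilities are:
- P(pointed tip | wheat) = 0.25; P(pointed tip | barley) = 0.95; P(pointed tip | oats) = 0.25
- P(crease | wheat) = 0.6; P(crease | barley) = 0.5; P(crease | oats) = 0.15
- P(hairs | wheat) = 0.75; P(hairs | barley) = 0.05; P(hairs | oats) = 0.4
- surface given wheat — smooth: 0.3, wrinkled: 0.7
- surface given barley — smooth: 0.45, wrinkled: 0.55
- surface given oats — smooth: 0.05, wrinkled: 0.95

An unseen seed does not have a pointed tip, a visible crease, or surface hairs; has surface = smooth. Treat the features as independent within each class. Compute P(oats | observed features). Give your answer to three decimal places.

wheat: 0.05 × (1−0.25) × (1−0.6) × (1−0.75) × 0.3 = 0.001125
barley: 0.5 × (1−0.95) × (1−0.5) × (1−0.05) × 0.45 = 0.00534375
oats: 0.45 × (1−0.25) × (1−0.15) × (1−0.4) × 0.05 = 0.00860625
P(oats | x) = 0.00860625 / 0.015075 ≈ 0.571

0.571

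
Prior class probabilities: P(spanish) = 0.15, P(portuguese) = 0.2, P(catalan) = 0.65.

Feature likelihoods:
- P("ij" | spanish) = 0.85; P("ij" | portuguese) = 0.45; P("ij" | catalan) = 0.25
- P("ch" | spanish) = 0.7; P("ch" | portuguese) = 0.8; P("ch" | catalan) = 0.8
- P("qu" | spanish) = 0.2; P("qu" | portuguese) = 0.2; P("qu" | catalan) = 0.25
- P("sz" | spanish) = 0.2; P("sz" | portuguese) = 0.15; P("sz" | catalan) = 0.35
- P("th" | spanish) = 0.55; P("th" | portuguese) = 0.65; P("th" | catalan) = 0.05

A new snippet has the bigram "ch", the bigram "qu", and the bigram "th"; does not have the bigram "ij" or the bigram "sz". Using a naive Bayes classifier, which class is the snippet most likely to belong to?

spanish: 0.15 × (1−0.85) × 0.7 × 0.2 × (1−0.2) × 0.55 = 0.001386
portuguese: 0.2 × (1−0.45) × 0.8 × 0.2 × (1−0.15) × 0.65 = 0.009724
catalan: 0.65 × (1−0.25) × 0.8 × 0.25 × (1−0.35) × 0.05 = 0.00316875
Highest score → portuguese.

portuguese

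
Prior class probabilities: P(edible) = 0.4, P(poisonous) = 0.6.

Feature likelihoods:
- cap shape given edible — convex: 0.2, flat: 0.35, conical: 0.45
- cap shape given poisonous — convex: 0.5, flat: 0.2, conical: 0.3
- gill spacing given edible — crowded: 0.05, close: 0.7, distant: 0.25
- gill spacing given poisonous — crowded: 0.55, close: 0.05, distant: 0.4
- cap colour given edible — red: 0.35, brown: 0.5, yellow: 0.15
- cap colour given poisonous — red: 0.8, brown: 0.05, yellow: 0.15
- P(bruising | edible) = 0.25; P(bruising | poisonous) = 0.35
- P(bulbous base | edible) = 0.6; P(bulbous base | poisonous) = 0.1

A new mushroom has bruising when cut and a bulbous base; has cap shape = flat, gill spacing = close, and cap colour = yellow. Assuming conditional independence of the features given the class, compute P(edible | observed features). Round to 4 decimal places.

0.9859

edible: 0.4 × 0.35 × 0.7 × 0.15 × 0.25 × 0.6 = 0.002205
poisonous: 0.6 × 0.2 × 0.05 × 0.15 × 0.35 × 0.1 = 0.0000315
P(edible | x) = 0.002205 / 0.0022365 ≈ 0.9859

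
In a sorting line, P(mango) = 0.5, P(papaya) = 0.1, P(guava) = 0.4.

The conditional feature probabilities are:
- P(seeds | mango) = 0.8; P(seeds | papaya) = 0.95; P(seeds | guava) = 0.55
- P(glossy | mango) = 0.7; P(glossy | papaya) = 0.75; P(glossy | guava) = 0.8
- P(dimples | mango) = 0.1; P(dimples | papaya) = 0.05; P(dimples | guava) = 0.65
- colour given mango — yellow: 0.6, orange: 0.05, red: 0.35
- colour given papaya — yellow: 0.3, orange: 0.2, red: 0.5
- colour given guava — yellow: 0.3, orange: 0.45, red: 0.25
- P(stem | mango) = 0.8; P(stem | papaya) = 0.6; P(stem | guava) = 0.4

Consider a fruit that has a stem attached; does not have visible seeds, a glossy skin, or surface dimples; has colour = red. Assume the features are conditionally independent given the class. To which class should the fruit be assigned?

mango

mango: 0.5 × (1−0.8) × (1−0.7) × (1−0.1) × 0.35 × 0.8 = 0.00756
papaya: 0.1 × (1−0.95) × (1−0.75) × (1−0.05) × 0.5 × 0.6 = 0.00035625
guava: 0.4 × (1−0.55) × (1−0.8) × (1−0.65) × 0.25 × 0.4 = 0.00126
Highest score → mango.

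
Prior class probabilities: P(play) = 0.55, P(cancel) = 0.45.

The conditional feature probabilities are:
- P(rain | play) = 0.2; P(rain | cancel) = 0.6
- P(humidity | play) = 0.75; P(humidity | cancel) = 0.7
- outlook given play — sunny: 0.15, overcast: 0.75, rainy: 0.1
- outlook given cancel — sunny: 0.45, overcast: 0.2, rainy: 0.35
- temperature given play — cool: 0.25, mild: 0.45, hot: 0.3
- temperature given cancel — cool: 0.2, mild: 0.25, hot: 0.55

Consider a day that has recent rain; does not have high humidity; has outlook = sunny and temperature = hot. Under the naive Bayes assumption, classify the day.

cancel

play: 0.55 × 0.2 × (1−0.75) × 0.15 × 0.3 = 0.0012375
cancel: 0.45 × 0.6 × (1−0.7) × 0.45 × 0.55 = 0.0200475
Highest score → cancel.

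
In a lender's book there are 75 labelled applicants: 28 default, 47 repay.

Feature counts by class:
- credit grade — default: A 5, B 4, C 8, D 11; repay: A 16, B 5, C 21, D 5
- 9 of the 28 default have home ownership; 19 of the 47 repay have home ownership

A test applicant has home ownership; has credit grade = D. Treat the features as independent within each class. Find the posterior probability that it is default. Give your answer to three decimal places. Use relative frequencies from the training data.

0.636

default: (28/75) × (11/28) × (9/28) ≈ 0.0471429
repay: (47/75) × (5/47) × (19/47) ≈ 0.0269504
P(default | x) = 0.0471429 / 0.0740933 ≈ 0.636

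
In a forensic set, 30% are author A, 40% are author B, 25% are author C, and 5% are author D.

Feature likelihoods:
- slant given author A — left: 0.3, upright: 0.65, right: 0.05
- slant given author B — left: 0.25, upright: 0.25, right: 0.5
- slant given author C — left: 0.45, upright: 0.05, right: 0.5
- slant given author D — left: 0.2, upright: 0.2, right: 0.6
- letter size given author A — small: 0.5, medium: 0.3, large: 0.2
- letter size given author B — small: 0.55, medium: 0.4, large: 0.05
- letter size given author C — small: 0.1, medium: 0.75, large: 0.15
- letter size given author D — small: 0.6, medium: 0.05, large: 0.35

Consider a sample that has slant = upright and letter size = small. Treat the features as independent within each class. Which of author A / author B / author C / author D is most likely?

author A

author A: 0.3 × 0.65 × 0.5 = 0.0975
author B: 0.4 × 0.25 × 0.55 = 0.055
author C: 0.25 × 0.05 × 0.1 = 0.00125
author D: 0.05 × 0.2 × 0.6 = 0.006
Highest score → author A.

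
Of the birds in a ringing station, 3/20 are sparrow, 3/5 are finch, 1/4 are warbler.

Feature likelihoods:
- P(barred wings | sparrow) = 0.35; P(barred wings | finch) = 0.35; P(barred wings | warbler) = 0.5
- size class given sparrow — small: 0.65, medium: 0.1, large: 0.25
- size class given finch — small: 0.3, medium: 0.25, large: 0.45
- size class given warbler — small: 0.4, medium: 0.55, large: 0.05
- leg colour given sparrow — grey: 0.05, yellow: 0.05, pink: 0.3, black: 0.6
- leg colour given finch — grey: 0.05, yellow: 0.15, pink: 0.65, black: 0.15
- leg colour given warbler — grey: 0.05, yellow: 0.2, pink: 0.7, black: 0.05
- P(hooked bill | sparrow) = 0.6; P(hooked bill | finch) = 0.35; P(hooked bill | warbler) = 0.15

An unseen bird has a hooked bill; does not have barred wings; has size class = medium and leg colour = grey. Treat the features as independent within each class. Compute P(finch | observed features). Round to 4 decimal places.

sparrow: 0.15 × (1−0.35) × 0.1 × 0.05 × 0.6 = 0.0002925
finch: 0.6 × (1−0.35) × 0.25 × 0.05 × 0.35 = 0.00170625
warbler: 0.25 × (1−0.5) × 0.55 × 0.05 × 0.15 = 0.000515625
P(finch | x) = 0.00170625 / 0.002514375 ≈ 0.6786

0.6786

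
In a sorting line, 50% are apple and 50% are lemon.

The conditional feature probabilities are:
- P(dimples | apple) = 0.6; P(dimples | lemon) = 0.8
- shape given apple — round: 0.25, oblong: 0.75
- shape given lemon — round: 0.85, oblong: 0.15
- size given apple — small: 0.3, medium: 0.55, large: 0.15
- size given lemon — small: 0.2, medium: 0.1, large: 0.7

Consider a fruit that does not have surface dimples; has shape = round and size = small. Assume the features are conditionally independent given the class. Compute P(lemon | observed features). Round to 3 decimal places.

apple: 0.5 × (1−0.6) × 0.25 × 0.3 = 0.015
lemon: 0.5 × (1−0.8) × 0.85 × 0.2 = 0.017
P(lemon | x) = 0.017 / 0.032 ≈ 0.531

0.531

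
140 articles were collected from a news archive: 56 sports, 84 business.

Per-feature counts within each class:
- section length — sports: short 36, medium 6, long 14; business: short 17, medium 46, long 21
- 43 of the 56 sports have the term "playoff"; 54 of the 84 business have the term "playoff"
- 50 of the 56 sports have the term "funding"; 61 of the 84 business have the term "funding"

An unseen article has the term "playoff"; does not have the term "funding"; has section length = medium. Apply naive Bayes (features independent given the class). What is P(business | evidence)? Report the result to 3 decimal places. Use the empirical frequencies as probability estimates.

0.943

sports: (56/140) × (6/56) × (43/56) × (6/56) ≈ 0.00352587
business: (84/140) × (46/84) × (54/84) × (23/84) ≈ 0.0578353
P(business | x) = 0.0578353 / 0.06136117 ≈ 0.943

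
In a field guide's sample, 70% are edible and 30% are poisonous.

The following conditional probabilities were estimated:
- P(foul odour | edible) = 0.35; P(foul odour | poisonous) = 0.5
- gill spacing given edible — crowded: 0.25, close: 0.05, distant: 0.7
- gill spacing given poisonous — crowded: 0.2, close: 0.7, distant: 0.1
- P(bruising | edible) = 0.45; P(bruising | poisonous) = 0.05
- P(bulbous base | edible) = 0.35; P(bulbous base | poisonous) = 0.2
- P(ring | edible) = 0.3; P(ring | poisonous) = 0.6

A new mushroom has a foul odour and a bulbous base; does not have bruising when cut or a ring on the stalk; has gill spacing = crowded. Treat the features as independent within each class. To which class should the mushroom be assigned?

edible: 0.7 × 0.35 × 0.25 × (1−0.45) × 0.35 × (1−0.3) = 0.0082534375
poisonous: 0.3 × 0.5 × 0.2 × (1−0.05) × 0.2 × (1−0.6) = 0.00228
Highest score → edible.

edible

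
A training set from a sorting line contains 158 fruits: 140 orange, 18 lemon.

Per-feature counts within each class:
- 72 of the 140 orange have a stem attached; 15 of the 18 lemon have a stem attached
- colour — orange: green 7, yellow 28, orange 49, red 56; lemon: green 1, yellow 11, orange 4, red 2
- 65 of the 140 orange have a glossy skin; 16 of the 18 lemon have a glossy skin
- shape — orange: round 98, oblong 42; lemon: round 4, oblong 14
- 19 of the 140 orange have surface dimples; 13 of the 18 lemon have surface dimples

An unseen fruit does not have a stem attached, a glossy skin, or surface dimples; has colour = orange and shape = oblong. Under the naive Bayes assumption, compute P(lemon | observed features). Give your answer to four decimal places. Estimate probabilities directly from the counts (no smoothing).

0.0048

orange: (140/158) × (68/140) × (49/140) × (75/140) × (42/140) × (121/140) ≈ 0.0209234
lemon: (18/158) × (3/18) × (4/18) × (2/18) × (14/18) × (5/18) ≈ 0.000101289
P(lemon | x) = 0.000101289 / 0.021024689 ≈ 0.0048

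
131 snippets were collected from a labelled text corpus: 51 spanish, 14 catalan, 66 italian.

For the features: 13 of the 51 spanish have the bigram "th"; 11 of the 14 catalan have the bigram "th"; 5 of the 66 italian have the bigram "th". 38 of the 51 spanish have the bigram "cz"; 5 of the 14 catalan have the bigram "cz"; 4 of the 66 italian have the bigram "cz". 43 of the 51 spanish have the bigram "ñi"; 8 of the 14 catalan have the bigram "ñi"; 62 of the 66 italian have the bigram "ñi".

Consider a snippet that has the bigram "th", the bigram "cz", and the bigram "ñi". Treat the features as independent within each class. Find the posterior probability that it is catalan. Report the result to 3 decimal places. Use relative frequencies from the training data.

spanish: (51/131) × (13/51) × (38/51) × (43/51) ≈ 0.0623424
catalan: (14/131) × (11/14) × (5/14) × (8/14) ≈ 0.0171366
italian: (66/131) × (5/66) × (4/66) × (62/66) ≈ 0.00217301
P(catalan | x) = 0.0171366 / 0.08165201 ≈ 0.210

0.210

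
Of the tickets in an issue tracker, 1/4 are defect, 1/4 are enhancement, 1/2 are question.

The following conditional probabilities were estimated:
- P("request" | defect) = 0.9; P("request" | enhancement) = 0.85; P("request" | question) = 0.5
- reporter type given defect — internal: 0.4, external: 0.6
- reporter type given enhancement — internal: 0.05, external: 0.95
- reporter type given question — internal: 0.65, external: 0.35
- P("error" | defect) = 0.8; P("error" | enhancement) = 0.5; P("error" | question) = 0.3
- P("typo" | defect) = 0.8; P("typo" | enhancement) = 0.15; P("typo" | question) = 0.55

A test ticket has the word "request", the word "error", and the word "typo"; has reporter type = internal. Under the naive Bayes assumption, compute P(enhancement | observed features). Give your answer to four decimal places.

defect: 0.25 × 0.9 × 0.4 × 0.8 × 0.8 = 0.0576
enhancement: 0.25 × 0.85 × 0.05 × 0.5 × 0.15 = 0.000796875
question: 0.5 × 0.5 × 0.65 × 0.3 × 0.55 = 0.0268125
P(enhancement | x) = 0.000796875 / 0.085209375 ≈ 0.0094

0.0094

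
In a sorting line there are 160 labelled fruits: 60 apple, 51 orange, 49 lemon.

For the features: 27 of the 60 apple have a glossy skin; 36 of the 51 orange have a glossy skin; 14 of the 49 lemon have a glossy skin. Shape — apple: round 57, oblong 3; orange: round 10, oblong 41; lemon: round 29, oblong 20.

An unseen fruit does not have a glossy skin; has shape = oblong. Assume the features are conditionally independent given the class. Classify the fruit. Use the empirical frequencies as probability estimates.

lemon

apple: (60/160) × (33/60) × (3/60) = 0.0103125
orange: (51/160) × (15/51) × (41/51) ≈ 0.0753676
lemon: (49/160) × (35/49) × (20/49) ≈ 0.0892857
Highest score → lemon.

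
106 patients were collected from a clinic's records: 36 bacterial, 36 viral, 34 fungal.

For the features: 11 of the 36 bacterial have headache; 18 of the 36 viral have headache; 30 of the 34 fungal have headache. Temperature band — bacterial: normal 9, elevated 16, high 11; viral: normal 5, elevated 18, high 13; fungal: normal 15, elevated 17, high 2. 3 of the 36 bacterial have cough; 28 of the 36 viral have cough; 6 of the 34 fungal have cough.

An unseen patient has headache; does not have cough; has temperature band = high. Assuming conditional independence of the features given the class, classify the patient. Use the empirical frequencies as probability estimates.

bacterial: (36/106) × (11/36) × (11/36) × (33/36) ≈ 0.0290662
viral: (36/106) × (18/36) × (13/36) × (8/36) ≈ 0.0136268
fungal: (34/106) × (30/34) × (2/34) × (28/34) ≈ 0.0137103
Highest score → bacterial.

bacterial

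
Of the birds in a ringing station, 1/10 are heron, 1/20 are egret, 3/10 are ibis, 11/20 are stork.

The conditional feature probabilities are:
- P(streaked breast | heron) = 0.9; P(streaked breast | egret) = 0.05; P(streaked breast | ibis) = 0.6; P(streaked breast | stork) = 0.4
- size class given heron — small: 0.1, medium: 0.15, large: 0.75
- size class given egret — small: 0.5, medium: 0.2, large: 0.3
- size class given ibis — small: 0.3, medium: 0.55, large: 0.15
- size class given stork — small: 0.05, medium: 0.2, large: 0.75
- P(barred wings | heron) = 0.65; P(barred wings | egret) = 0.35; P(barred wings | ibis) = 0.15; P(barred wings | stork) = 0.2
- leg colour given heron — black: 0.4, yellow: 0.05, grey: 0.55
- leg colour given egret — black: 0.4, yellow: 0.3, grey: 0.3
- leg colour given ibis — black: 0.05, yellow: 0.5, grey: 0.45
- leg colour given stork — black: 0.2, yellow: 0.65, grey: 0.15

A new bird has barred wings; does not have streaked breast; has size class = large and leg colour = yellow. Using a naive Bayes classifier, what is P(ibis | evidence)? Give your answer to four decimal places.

0.0383

heron: 0.1 × (1−0.9) × 0.75 × 0.65 × 0.05 = 0.00024375
egret: 0.05 × (1−0.05) × 0.3 × 0.35 × 0.3 = 0.00149625
ibis: 0.3 × (1−0.6) × 0.15 × 0.15 × 0.5 = 0.00135
stork: 0.55 × (1−0.4) × 0.75 × 0.2 × 0.65 = 0.032175
P(ibis | x) = 0.00135 / 0.035265 ≈ 0.0383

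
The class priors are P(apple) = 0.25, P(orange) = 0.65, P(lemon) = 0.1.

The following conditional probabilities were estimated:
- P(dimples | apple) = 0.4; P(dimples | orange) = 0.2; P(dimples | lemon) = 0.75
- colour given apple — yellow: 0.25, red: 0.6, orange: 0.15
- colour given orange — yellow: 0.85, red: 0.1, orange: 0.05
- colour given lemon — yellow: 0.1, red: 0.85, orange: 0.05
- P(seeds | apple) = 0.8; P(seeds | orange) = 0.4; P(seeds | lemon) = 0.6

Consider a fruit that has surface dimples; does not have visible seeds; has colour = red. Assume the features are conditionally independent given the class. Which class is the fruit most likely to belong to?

lemon

apple: 0.25 × 0.4 × 0.6 × (1−0.8) = 0.012
orange: 0.65 × 0.2 × 0.1 × (1−0.4) = 0.0078
lemon: 0.1 × 0.75 × 0.85 × (1−0.6) = 0.0255
Highest score → lemon.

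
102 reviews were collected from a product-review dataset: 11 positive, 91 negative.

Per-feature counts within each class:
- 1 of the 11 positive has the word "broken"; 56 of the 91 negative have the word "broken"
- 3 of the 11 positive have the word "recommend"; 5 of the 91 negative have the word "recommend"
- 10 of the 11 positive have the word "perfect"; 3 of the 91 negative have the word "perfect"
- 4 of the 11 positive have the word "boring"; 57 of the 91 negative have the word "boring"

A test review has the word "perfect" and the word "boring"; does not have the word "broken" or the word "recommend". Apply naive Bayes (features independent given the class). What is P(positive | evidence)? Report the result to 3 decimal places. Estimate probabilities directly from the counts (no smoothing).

positive: (11/102) × (10/11) × (8/11) × (10/11) × (4/11) ≈ 0.0235707
negative: (91/102) × (35/91) × (86/91) × (3/91) × (57/91) ≈ 0.00669635
P(positive | x) = 0.0235707 / 0.03026705 ≈ 0.779

0.779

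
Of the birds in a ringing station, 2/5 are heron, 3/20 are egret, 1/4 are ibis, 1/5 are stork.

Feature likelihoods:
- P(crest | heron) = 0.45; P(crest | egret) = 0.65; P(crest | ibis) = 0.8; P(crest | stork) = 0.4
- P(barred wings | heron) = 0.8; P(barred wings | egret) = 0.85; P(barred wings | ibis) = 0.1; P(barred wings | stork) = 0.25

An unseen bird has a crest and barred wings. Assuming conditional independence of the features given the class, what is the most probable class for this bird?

heron: 0.4 × 0.45 × 0.8 = 0.144
egret: 0.15 × 0.65 × 0.85 = 0.082875
ibis: 0.25 × 0.8 × 0.1 = 0.02
stork: 0.2 × 0.4 × 0.25 = 0.02
Highest score → heron.

heron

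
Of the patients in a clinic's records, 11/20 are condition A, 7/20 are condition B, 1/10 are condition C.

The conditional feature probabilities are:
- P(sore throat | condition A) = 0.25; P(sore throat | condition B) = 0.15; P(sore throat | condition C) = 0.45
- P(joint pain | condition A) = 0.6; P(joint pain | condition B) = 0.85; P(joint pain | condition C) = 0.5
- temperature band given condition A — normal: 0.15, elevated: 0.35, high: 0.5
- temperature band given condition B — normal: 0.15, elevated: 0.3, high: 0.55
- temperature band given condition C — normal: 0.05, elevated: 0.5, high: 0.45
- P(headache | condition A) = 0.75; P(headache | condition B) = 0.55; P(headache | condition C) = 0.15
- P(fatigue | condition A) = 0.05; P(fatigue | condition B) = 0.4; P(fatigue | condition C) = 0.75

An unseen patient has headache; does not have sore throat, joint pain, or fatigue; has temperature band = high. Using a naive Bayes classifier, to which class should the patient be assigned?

condition A: 0.55 × (1−0.25) × (1−0.6) × 0.5 × 0.75 × (1−0.05) = 0.05878125
condition B: 0.35 × (1−0.15) × (1−0.85) × 0.55 × 0.55 × (1−0.4) = 0.0080994375
condition C: 0.1 × (1−0.45) × (1−0.5) × 0.45 × 0.15 × (1−0.75) = 0.0004640625
Highest score → condition A.

condition A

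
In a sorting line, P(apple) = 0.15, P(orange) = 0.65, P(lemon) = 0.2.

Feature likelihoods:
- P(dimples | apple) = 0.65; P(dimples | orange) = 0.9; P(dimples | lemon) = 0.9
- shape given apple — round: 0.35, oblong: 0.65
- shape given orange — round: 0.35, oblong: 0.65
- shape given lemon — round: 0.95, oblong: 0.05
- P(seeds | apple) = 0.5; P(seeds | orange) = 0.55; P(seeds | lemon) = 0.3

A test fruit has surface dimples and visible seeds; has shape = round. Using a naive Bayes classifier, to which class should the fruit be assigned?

apple: 0.15 × 0.65 × 0.35 × 0.5 = 0.0170625
orange: 0.65 × 0.9 × 0.35 × 0.55 = 0.1126125
lemon: 0.2 × 0.9 × 0.95 × 0.3 = 0.0513
Highest score → orange.

orange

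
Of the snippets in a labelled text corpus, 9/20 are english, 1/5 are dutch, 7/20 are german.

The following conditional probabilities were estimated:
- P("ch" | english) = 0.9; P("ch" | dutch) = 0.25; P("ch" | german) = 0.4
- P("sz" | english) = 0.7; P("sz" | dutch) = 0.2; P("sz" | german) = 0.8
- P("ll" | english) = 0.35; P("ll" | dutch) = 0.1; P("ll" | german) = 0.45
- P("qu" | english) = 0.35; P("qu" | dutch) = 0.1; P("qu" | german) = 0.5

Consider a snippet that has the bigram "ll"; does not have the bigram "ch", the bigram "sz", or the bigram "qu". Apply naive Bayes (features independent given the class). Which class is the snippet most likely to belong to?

dutch

english: 0.45 × (1−0.9) × (1−0.7) × 0.35 × (1−0.35) = 0.00307125
dutch: 0.2 × (1−0.25) × (1−0.2) × 0.1 × (1−0.1) = 0.0108
german: 0.35 × (1−0.4) × (1−0.8) × 0.45 × (1−0.5) = 0.00945
Highest score → dutch.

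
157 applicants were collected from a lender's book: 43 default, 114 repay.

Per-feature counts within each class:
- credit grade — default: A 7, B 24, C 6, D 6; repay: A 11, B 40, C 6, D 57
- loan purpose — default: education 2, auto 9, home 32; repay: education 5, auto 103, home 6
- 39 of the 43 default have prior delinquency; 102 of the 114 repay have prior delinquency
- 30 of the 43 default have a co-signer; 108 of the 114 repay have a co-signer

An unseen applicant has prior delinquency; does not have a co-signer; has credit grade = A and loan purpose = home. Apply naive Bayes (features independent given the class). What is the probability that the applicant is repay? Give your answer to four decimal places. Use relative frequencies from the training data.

default: (43/157) × (7/43) × (32/43) × (39/43) × (13/43) ≈ 0.00909811
repay: (114/157) × (11/114) × (6/114) × (102/114) × (6/114) ≈ 0.000173653
P(repay | x) = 0.000173653 / 0.009271763 ≈ 0.0187

0.0187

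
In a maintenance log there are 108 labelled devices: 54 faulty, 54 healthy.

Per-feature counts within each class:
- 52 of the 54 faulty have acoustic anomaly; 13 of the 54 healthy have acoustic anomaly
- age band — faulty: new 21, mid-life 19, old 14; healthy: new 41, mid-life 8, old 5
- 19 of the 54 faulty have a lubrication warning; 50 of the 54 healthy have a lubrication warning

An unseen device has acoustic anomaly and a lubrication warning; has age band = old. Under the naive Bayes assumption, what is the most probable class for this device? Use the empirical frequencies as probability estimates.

faulty: (54/108) × (52/54) × (14/54) × (19/54) ≈ 0.0439212
healthy: (54/108) × (13/54) × (5/54) × (50/54) ≈ 0.0103198
Highest score → faulty.

faulty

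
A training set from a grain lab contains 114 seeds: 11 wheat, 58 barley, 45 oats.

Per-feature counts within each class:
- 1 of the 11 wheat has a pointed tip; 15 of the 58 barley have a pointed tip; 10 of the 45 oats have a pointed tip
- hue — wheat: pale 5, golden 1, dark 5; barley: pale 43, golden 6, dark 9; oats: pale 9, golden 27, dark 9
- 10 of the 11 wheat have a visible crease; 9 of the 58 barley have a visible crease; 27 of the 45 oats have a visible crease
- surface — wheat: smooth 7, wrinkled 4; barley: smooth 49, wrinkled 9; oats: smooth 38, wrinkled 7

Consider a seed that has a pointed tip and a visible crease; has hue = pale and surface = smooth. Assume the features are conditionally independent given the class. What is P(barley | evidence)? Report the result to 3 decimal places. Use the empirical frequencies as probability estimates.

0.533

wheat: (11/114) × (1/11) × (5/11) × (10/11) × (7/11) ≈ 0.00230667
barley: (58/114) × (15/58) × (43/58) × (9/58) × (49/58) ≈ 0.0127882
oats: (45/114) × (10/45) × (9/45) × (27/45) × (38/45) ≈ 0.00888889
P(barley | x) = 0.0127882 / 0.02398376 ≈ 0.533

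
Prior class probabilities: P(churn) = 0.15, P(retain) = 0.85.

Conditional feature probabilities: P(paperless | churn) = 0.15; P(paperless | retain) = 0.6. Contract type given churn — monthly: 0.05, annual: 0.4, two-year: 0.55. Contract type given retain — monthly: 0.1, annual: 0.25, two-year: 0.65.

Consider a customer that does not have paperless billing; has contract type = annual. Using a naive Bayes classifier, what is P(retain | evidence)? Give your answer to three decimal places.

churn: 0.15 × (1−0.15) × 0.4 = 0.051
retain: 0.85 × (1−0.6) × 0.25 = 0.085
P(retain | x) = 0.085 / 0.136 ≈ 0.625

0.625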